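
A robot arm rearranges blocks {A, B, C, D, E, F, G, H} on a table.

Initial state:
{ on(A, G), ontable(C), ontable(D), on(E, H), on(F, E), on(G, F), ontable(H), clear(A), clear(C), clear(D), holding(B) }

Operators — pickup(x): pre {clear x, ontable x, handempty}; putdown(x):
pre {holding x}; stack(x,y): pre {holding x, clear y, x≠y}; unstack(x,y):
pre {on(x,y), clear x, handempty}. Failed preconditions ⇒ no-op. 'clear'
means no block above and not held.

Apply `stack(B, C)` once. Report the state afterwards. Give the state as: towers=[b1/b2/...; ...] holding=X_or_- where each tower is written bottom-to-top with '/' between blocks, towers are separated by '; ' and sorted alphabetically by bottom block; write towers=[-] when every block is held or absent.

before: towers=[C; D; H/E/F/G/A] holding=B
pre[stack(B, C)]: holding(B) ok, clear(C) ok, B≠C ok
all met → apply stack(B, C)
after:  towers=[C/B; D; H/E/F/G/A] holding=-

towers=[C/B; D; H/E/F/G/A] holding=-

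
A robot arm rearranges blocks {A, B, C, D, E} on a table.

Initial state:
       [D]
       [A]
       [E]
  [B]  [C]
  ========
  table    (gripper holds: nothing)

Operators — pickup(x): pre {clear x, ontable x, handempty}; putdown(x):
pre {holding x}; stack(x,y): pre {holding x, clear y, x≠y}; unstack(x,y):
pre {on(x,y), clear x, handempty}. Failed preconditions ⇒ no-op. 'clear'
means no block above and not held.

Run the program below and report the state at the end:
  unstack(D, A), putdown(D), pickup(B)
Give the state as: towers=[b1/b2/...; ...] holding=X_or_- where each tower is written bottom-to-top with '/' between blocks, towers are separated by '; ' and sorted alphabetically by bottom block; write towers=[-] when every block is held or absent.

towers=[C/E/A; D] holding=B

step 1 (unstack(D, A)): towers=[B; C/E/A] holding=D
step 2 (putdown(D)): towers=[B; C/E/A; D] holding=-
step 3 (pickup(B)): towers=[C/E/A; D] holding=B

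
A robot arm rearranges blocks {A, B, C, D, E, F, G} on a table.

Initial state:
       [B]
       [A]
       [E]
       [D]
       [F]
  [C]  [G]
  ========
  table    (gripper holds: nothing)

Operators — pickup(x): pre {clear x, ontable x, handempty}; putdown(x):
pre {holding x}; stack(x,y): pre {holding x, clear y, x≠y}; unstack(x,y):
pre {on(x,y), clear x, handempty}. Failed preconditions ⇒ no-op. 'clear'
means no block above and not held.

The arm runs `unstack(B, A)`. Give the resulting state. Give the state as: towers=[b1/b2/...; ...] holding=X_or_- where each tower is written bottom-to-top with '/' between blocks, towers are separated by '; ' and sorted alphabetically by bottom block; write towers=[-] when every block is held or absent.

towers=[C; G/F/D/E/A] holding=B

before: towers=[C; G/F/D/E/A/B] holding=-
pre[unstack(B, A)]: on(B,A) ok, clear(B) ok, handempty ok
all met → apply unstack(B, A)
after:  towers=[C; G/F/D/E/A] holding=B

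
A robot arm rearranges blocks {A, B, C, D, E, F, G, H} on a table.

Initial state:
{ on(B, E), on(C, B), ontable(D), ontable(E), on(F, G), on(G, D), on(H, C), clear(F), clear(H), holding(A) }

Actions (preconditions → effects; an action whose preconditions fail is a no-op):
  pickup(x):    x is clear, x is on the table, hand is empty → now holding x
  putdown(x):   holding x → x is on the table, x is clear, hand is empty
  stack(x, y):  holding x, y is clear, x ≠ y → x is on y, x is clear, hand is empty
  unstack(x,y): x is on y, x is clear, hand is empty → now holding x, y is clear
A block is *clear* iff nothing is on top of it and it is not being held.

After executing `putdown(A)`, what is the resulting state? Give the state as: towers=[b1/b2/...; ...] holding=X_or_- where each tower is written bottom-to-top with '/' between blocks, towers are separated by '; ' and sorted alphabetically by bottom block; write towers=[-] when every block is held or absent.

before: towers=[D/G/F; E/B/C/H] holding=A
pre[putdown(A)]: holding(A) yes
all met → apply putdown(A)
after:  towers=[A; D/G/F; E/B/C/H] holding=-

towers=[A; D/G/F; E/B/C/H] holding=-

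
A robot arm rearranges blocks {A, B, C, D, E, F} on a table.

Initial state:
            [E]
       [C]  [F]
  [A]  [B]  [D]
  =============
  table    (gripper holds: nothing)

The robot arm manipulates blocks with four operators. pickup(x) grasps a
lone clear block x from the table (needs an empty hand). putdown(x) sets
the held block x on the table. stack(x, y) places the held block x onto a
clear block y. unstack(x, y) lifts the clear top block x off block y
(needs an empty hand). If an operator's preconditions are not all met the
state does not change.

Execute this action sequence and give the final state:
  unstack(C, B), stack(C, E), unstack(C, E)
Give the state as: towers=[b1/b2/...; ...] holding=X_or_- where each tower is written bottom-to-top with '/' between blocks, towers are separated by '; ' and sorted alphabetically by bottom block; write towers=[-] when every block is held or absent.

towers=[A; B; D/F/E] holding=C

step 1 (unstack(C, B)): towers=[A; B; D/F/E] holding=C
step 2 (stack(C, E)): towers=[A; B; D/F/E/C] holding=-
step 3 (unstack(C, E)): towers=[A; B; D/F/E] holding=C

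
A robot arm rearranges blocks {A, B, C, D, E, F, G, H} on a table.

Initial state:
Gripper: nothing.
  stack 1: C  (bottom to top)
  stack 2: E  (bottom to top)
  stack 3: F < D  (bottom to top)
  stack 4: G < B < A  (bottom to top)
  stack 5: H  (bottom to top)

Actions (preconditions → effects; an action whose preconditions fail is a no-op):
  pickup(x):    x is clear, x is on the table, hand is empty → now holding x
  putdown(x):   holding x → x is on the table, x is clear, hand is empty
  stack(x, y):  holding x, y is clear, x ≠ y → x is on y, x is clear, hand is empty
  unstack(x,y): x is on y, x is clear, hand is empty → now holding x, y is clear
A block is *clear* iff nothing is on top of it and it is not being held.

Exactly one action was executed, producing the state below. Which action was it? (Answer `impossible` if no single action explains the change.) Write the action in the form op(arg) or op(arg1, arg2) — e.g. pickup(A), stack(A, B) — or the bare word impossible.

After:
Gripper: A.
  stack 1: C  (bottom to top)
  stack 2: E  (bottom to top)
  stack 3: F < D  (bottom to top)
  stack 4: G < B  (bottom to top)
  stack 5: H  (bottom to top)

unstack(A, B)

target: towers=[C; E; F/D; G/B; H] holding=A
     unstack(A, B) → towers=[C; E; F/D; G/B; H] holding=A  ← match
         pickup(E) → towers=[C; F/D; G/B/A; H] holding=E
         pickup(H) → towers=[C; E; F/D; G/B/A] holding=H
     unstack(D, F) → towers=[C; E; F; G/B/A; H] holding=D
         pickup(C) → towers=[E; F/D; G/B/A; H] holding=C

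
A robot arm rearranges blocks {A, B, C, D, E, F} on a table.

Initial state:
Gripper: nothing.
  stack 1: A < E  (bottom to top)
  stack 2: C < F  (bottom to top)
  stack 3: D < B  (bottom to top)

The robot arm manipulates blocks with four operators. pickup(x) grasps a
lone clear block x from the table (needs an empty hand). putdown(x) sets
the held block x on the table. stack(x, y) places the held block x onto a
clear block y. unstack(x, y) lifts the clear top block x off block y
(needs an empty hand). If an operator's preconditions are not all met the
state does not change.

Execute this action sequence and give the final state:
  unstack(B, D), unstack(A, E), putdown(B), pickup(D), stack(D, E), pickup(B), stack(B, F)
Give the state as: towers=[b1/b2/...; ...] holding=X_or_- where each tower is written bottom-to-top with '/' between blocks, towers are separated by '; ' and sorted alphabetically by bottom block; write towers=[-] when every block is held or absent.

step 1 (unstack(B, D)): towers=[A/E; C/F; D] holding=B
step 2 (unstack(A, E)) [no-op]: towers=[A/E; C/F; D] holding=B
step 3 (putdown(B)): towers=[A/E; B; C/F; D] holding=-
step 4 (pickup(D)): towers=[A/E; B; C/F] holding=D
step 5 (stack(D, E)): towers=[A/E/D; B; C/F] holding=-
step 6 (pickup(B)): towers=[A/E/D; C/F] holding=B
step 7 (stack(B, F)): towers=[A/E/D; C/F/B] holding=-

towers=[A/E/D; C/F/B] holding=-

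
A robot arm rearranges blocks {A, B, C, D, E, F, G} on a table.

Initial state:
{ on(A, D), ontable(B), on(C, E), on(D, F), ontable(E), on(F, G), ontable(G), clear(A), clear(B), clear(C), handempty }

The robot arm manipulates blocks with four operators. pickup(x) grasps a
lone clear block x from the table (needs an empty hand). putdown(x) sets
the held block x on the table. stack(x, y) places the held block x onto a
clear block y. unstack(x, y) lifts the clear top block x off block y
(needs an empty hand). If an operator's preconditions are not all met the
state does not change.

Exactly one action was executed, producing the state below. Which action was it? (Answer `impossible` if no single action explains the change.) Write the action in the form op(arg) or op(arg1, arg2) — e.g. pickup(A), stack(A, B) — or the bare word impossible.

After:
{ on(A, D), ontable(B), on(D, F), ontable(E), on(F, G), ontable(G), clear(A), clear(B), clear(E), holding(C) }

target: towers=[B; E; G/F/D/A] holding=C
         pickup(B) → towers=[E/C; G/F/D/A] holding=B
     unstack(A, D) → towers=[B; E/C; G/F/D] holding=A
     unstack(C, E) → towers=[B; E; G/F/D/A] holding=C  ← match

unstack(C, E)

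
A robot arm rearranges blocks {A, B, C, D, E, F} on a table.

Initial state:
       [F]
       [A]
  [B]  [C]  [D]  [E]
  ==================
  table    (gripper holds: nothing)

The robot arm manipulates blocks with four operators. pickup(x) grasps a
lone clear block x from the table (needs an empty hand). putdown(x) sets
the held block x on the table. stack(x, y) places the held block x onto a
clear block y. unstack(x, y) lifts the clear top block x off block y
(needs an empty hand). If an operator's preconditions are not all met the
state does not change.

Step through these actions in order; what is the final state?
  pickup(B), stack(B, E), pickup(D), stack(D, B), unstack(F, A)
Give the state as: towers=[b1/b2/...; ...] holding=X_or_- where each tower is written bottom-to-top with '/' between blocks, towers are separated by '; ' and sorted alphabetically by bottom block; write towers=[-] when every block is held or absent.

step 1 (pickup(B)): towers=[C/A/F; D; E] holding=B
step 2 (stack(B, E)): towers=[C/A/F; D; E/B] holding=-
step 3 (pickup(D)): towers=[C/A/F; E/B] holding=D
step 4 (stack(D, B)): towers=[C/A/F; E/B/D] holding=-
step 5 (unstack(F, A)): towers=[C/A; E/B/D] holding=F

towers=[C/A; E/B/D] holding=F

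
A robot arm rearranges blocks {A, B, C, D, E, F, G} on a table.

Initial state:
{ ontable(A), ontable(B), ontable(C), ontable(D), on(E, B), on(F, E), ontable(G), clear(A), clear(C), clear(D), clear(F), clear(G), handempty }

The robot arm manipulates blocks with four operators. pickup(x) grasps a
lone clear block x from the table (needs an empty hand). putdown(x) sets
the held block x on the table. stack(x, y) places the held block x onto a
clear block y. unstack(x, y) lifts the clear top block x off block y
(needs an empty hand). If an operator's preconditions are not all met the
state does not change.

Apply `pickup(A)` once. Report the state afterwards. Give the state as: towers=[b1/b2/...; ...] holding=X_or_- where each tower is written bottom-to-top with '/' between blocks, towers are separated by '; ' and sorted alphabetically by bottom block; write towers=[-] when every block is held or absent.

before: towers=[A; B/E/F; C; D; G] holding=-
pre[pickup(A)]: clear(A) ok, ontable(A) ok, handempty ok
all met → apply pickup(A)
after:  towers=[B/E/F; C; D; G] holding=A

towers=[B/E/F; C; D; G] holding=A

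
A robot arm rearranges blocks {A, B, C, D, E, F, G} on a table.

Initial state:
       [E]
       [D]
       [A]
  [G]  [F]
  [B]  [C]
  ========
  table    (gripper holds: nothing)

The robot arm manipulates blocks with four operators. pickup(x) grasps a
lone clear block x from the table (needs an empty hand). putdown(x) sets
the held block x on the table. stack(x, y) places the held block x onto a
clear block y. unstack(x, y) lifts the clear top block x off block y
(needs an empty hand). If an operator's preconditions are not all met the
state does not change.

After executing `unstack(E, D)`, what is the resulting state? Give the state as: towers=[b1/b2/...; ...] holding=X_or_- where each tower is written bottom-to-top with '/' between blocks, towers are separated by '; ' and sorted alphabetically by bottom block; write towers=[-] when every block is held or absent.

towers=[B/G; C/F/A/D] holding=E

before: towers=[B/G; C/F/A/D/E] holding=-
pre[unstack(E, D)]: on(E,D) ✓, clear(E) ✓, handempty ✓
all met → apply unstack(E, D)
after:  towers=[B/G; C/F/A/D] holding=E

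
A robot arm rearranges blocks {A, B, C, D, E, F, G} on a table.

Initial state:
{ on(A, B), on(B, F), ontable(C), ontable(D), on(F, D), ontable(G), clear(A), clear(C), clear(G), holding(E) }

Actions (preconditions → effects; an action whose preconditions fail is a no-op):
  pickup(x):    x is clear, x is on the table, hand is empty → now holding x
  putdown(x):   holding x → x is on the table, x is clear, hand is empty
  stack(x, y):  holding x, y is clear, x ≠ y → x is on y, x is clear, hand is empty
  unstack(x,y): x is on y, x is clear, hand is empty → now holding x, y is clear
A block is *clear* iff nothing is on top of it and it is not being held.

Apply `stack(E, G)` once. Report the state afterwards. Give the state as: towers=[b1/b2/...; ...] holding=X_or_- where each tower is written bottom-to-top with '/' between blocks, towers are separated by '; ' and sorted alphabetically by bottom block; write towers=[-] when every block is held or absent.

towers=[C; D/F/B/A; G/E] holding=-

before: towers=[C; D/F/B/A; G] holding=E
pre[stack(E, G)]: holding(E) ok, clear(G) ok, E≠G ok
all met → apply stack(E, G)
after:  towers=[C; D/F/B/A; G/E] holding=-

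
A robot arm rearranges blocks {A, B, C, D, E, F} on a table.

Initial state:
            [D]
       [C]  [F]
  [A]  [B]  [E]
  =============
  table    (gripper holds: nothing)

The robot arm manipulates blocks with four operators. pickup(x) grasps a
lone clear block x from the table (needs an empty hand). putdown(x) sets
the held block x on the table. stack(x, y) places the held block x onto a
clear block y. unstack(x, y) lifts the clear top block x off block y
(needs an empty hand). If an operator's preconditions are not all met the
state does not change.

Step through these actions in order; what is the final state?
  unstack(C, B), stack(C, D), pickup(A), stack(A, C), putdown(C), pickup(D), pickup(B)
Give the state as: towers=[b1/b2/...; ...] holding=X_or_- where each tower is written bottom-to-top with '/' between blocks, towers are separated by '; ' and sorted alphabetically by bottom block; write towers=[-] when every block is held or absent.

towers=[E/F/D/C/A] holding=B

step 1 (unstack(C, B)): towers=[A; B; E/F/D] holding=C
step 2 (stack(C, D)): towers=[A; B; E/F/D/C] holding=-
step 3 (pickup(A)): towers=[B; E/F/D/C] holding=A
step 4 (stack(A, C)): towers=[B; E/F/D/C/A] holding=-
step 5 (putdown(C)) [no-op]: towers=[B; E/F/D/C/A] holding=-
step 6 (pickup(D)) [no-op]: towers=[B; E/F/D/C/A] holding=-
step 7 (pickup(B)): towers=[E/F/D/C/A] holding=B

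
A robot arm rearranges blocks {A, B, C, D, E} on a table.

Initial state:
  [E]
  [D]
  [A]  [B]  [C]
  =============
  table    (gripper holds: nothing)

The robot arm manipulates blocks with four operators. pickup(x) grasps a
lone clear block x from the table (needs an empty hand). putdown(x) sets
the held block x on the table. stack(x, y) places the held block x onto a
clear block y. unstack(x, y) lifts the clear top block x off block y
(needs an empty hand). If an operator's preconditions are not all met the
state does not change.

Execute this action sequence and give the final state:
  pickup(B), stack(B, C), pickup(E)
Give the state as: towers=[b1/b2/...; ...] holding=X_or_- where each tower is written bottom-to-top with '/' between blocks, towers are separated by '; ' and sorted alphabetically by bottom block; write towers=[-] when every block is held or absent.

towers=[A/D/E; C/B] holding=-

step 1 (pickup(B)): towers=[A/D/E; C] holding=B
step 2 (stack(B, C)): towers=[A/D/E; C/B] holding=-
step 3 (pickup(E)) [no-op]: towers=[A/D/E; C/B] holding=-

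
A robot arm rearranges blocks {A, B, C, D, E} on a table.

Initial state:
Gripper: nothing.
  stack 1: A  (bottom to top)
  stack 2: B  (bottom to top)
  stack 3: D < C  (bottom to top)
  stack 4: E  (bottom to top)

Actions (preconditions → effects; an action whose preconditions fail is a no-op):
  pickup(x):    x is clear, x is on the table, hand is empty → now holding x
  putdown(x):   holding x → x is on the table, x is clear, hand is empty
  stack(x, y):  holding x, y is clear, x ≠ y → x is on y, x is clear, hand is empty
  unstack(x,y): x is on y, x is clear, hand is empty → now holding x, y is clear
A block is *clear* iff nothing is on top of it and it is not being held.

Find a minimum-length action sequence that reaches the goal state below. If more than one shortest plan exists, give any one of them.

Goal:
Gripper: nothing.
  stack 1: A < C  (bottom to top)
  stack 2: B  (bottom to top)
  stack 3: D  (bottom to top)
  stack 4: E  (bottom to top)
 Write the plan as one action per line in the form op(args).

step 1 (unstack(C, D)): towers=[A; B; D; E] holding=C
step 2 (stack(C, A)): towers=[A/C; B; D; E] holding=-
goal check: towers=[A/C; B; D; E] holding=- — reached (length 2, optimal by BFS)

unstack(C, D)
stack(C, A)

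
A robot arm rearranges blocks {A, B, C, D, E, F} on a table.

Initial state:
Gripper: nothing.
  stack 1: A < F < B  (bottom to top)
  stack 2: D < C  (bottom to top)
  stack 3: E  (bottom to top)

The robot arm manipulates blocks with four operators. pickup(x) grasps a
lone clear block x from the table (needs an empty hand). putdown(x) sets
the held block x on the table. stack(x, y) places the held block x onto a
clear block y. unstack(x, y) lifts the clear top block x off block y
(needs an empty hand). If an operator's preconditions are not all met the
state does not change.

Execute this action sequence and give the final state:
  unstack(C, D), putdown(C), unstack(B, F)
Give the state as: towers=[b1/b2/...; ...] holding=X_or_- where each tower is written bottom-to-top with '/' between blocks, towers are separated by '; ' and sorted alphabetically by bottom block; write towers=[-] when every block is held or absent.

step 1 (unstack(C, D)): towers=[A/F/B; D; E] holding=C
step 2 (putdown(C)): towers=[A/F/B; C; D; E] holding=-
step 3 (unstack(B, F)): towers=[A/F; C; D; E] holding=B

towers=[A/F; C; D; E] holding=B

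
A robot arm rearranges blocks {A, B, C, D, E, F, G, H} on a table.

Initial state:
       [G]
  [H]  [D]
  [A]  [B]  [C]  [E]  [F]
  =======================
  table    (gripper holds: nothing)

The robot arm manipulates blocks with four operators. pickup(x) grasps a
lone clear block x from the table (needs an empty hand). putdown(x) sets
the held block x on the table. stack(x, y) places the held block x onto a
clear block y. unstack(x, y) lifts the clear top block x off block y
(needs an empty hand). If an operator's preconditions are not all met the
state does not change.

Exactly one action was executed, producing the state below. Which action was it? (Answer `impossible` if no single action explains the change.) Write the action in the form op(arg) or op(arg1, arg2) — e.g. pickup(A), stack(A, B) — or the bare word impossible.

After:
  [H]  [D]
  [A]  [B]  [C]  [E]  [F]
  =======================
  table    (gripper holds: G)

unstack(G, D)

target: towers=[A/H; B/D; C; E; F] holding=G
     unstack(G, D) → towers=[A/H; B/D; C; E; F] holding=G  ← match
         pickup(E) → towers=[A/H; B/D/G; C; F] holding=E
     unstack(H, A) → towers=[A; B/D/G; C; E; F] holding=H
         pickup(F) → towers=[A/H; B/D/G; C; E] holding=F
         pickup(C) → towers=[A/H; B/D/G; E; F] holding=C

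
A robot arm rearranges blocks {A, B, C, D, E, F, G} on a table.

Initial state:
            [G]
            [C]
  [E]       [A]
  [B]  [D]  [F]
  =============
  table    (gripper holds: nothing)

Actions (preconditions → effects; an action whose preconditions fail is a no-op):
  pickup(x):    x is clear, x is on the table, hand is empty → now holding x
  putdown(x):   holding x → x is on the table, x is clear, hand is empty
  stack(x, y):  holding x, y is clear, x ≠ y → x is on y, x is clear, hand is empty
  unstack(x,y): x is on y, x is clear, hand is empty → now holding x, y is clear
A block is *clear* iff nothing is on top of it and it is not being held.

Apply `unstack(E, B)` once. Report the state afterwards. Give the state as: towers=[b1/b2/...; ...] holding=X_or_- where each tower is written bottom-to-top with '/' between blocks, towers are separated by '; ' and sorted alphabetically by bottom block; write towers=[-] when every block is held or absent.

before: towers=[B/E; D; F/A/C/G] holding=-
pre[unstack(E, B)]: on(E,B) ok, clear(E) ok, handempty ok
all met → apply unstack(E, B)
after:  towers=[B; D; F/A/C/G] holding=E

towers=[B; D; F/A/C/G] holding=E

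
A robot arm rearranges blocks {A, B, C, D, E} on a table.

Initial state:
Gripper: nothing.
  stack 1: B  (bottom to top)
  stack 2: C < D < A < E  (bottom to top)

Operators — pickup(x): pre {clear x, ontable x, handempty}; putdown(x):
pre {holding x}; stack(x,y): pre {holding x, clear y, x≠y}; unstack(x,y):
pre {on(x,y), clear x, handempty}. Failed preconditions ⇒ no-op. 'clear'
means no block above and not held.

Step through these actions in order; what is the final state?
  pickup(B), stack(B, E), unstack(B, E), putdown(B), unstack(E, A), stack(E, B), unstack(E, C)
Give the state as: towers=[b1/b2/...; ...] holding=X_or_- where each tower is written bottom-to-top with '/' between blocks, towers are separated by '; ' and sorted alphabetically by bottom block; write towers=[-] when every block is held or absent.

towers=[B/E; C/D/A] holding=-

step 1 (pickup(B)): towers=[C/D/A/E] holding=B
step 2 (stack(B, E)): towers=[C/D/A/E/B] holding=-
step 3 (unstack(B, E)): towers=[C/D/A/E] holding=B
step 4 (putdown(B)): towers=[B; C/D/A/E] holding=-
step 5 (unstack(E, A)): towers=[B; C/D/A] holding=E
step 6 (stack(E, B)): towers=[B/E; C/D/A] holding=-
step 7 (unstack(E, C)) [no-op]: towers=[B/E; C/D/A] holding=-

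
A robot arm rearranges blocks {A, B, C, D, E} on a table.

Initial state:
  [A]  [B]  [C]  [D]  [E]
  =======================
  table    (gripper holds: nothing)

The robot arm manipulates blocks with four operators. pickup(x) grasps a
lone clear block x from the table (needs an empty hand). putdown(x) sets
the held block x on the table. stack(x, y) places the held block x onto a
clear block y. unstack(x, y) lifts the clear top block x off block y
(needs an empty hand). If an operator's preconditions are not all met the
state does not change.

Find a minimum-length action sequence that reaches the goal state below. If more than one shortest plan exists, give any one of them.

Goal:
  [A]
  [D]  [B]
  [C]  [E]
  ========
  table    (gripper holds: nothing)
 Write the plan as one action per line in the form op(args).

pickup(B)
stack(B, E)
pickup(D)
stack(D, C)
pickup(A)
stack(A, D)

step 1 (pickup(B)): towers=[A; C; D; E] holding=B
step 2 (stack(B, E)): towers=[A; C; D; E/B] holding=-
step 3 (pickup(D)): towers=[A; C; E/B] holding=D
step 4 (stack(D, C)): towers=[A; C/D; E/B] holding=-
step 5 (pickup(A)): towers=[C/D; E/B] holding=A
step 6 (stack(A, D)): towers=[C/D/A; E/B] holding=-
goal check: towers=[C/D/A; E/B] holding=- — reached (length 6, optimal by BFS)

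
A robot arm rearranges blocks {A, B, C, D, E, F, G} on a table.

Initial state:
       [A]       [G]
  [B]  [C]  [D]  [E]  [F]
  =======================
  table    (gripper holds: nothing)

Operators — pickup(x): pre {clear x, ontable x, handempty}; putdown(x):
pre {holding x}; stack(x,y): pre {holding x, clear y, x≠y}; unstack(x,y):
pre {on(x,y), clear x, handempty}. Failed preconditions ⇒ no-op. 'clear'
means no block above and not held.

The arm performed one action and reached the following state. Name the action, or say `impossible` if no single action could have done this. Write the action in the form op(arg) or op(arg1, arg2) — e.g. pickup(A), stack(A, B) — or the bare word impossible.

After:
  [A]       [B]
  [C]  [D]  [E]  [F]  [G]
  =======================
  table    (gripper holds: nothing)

target: towers=[C/A; D; E/B; F; G] holding=-
         pickup(B) → towers=[C/A; D; E/G; F] holding=B
         pickup(F) → towers=[B; C/A; D; E/G] holding=F
     unstack(G, E) → towers=[B; C/A; D; E; F] holding=G
         pickup(D) → towers=[B; C/A; E/G; F] holding=D
     unstack(A, C) → towers=[B; C; D; E/G; F] holding=A
none of the 5 applicable actions match → impossible

impossible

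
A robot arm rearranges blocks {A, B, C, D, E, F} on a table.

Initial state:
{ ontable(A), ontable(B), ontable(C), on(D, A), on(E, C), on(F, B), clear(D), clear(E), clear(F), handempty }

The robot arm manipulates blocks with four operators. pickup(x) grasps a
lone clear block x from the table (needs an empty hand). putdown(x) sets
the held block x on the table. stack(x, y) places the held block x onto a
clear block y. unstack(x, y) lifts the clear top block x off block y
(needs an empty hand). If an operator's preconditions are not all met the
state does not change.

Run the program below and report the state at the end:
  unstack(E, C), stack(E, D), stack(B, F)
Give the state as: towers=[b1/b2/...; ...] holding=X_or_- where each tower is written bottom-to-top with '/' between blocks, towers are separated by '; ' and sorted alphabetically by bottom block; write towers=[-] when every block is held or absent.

towers=[A/D/E; B/F; C] holding=-

step 1 (unstack(E, C)): towers=[A/D; B/F; C] holding=E
step 2 (stack(E, D)): towers=[A/D/E; B/F; C] holding=-
step 3 (stack(B, F)) [no-op]: towers=[A/D/E; B/F; C] holding=-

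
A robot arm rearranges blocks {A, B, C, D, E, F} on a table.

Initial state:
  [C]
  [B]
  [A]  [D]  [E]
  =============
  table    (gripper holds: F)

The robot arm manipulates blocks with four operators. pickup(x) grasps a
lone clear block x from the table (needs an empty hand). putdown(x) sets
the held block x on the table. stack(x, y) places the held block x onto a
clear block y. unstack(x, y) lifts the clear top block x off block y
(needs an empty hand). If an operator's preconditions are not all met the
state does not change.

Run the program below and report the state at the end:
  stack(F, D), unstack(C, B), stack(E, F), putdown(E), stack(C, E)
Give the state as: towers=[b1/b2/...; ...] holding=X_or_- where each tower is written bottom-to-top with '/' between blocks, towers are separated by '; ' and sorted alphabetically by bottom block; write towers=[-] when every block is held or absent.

towers=[A/B; D/F; E/C] holding=-

step 1 (stack(F, D)): towers=[A/B/C; D/F; E] holding=-
step 2 (unstack(C, B)): towers=[A/B; D/F; E] holding=C
step 3 (stack(E, F)) [no-op]: towers=[A/B; D/F; E] holding=C
step 4 (putdown(E)) [no-op]: towers=[A/B; D/F; E] holding=C
step 5 (stack(C, E)): towers=[A/B; D/F; E/C] holding=-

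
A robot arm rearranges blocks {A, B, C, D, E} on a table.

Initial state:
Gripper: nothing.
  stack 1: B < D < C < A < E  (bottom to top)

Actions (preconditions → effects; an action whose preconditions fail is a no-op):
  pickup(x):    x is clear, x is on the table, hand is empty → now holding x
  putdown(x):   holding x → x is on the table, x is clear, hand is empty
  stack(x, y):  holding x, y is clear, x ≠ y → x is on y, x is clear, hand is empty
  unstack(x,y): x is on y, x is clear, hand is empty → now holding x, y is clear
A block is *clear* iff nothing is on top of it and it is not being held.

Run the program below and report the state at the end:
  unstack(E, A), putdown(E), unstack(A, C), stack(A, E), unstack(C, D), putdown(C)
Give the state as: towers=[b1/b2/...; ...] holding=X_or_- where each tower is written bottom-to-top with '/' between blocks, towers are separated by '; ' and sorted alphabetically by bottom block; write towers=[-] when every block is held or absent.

step 1 (unstack(E, A)): towers=[B/D/C/A] holding=E
step 2 (putdown(E)): towers=[B/D/C/A; E] holding=-
step 3 (unstack(A, C)): towers=[B/D/C; E] holding=A
step 4 (stack(A, E)): towers=[B/D/C; E/A] holding=-
step 5 (unstack(C, D)): towers=[B/D; E/A] holding=C
step 6 (putdown(C)): towers=[B/D; C; E/A] holding=-

towers=[B/D; C; E/A] holding=-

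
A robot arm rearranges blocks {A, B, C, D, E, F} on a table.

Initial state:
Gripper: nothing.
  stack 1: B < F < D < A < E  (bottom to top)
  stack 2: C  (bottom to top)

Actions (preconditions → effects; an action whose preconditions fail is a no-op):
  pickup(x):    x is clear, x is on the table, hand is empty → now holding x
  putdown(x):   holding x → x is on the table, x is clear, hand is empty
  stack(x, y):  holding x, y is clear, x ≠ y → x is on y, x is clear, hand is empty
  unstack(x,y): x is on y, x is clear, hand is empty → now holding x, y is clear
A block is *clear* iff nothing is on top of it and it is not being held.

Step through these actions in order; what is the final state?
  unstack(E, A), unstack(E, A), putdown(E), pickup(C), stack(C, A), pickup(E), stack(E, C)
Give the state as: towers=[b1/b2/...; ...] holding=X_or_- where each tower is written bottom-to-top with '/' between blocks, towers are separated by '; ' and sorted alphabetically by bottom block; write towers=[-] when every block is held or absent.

towers=[B/F/D/A/C/E] holding=-

step 1 (unstack(E, A)): towers=[B/F/D/A; C] holding=E
step 2 (unstack(E, A)) [no-op]: towers=[B/F/D/A; C] holding=E
step 3 (putdown(E)): towers=[B/F/D/A; C; E] holding=-
step 4 (pickup(C)): towers=[B/F/D/A; E] holding=C
step 5 (stack(C, A)): towers=[B/F/D/A/C; E] holding=-
step 6 (pickup(E)): towers=[B/F/D/A/C] holding=E
step 7 (stack(E, C)): towers=[B/F/D/A/C/E] holding=-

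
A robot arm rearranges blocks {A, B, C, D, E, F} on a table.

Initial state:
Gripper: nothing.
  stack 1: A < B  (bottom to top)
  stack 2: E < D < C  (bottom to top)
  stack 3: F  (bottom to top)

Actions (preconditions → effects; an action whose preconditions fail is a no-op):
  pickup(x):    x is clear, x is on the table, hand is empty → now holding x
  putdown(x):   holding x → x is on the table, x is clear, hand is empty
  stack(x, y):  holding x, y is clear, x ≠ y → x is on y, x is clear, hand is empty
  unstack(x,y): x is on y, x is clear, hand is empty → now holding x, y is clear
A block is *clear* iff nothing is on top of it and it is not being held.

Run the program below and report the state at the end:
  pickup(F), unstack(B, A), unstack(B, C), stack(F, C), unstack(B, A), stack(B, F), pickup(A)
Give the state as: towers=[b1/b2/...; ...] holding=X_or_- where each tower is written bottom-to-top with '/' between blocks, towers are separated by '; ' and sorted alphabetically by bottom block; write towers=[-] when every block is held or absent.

towers=[E/D/C/F/B] holding=A

step 1 (pickup(F)): towers=[A/B; E/D/C] holding=F
step 2 (unstack(B, A)) [no-op]: towers=[A/B; E/D/C] holding=F
step 3 (unstack(B, C)) [no-op]: towers=[A/B; E/D/C] holding=F
step 4 (stack(F, C)): towers=[A/B; E/D/C/F] holding=-
step 5 (unstack(B, A)): towers=[A; E/D/C/F] holding=B
step 6 (stack(B, F)): towers=[A; E/D/C/F/B] holding=-
step 7 (pickup(A)): towers=[E/D/C/F/B] holding=A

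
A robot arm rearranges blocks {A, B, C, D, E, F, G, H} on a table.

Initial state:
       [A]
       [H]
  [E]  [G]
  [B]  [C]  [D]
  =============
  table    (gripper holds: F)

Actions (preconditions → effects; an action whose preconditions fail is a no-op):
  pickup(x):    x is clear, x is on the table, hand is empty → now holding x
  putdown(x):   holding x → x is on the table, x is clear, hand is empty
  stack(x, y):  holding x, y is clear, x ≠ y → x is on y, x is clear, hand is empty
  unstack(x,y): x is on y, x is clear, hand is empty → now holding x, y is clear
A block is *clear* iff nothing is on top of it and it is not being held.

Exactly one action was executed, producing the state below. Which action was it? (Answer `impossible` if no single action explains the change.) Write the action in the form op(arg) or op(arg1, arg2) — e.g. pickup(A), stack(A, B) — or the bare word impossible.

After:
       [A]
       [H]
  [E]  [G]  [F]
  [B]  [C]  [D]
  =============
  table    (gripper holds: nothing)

target: towers=[B/E; C/G/H/A; D/F] holding=-
        putdown(F) → towers=[B/E; C/G/H/A; D; F] holding=-
       stack(F, A) → towers=[B/E; C/G/H/A/F; D] holding=-
       stack(F, E) → towers=[B/E/F; C/G/H/A; D] holding=-
       stack(F, D) → towers=[B/E; C/G/H/A; D/F] holding=-  ← match

stack(F, D)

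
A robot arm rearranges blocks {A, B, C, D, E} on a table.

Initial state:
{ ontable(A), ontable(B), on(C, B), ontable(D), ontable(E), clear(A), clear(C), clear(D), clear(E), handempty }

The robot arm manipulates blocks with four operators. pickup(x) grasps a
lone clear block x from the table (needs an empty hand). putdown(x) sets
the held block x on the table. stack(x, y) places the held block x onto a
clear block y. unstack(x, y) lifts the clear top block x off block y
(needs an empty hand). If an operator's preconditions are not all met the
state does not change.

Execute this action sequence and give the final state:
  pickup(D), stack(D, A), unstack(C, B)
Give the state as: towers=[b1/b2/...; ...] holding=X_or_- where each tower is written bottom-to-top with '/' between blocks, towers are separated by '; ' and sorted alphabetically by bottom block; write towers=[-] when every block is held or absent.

step 1 (pickup(D)): towers=[A; B/C; E] holding=D
step 2 (stack(D, A)): towers=[A/D; B/C; E] holding=-
step 3 (unstack(C, B)): towers=[A/D; B; E] holding=C

towers=[A/D; B; E] holding=C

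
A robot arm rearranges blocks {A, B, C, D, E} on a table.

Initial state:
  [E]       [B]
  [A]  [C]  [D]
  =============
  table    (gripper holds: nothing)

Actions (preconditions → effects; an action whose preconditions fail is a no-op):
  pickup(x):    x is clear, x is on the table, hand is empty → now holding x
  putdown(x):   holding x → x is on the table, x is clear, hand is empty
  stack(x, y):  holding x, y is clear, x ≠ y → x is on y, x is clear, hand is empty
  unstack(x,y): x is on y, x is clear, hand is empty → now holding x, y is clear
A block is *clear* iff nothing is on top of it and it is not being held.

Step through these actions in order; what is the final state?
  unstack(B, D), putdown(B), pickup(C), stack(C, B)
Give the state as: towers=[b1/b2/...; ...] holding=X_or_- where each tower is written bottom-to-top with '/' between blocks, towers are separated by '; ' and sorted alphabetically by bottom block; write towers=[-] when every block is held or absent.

step 1 (unstack(B, D)): towers=[A/E; C; D] holding=B
step 2 (putdown(B)): towers=[A/E; B; C; D] holding=-
step 3 (pickup(C)): towers=[A/E; B; D] holding=C
step 4 (stack(C, B)): towers=[A/E; B/C; D] holding=-

towers=[A/E; B/C; D] holding=-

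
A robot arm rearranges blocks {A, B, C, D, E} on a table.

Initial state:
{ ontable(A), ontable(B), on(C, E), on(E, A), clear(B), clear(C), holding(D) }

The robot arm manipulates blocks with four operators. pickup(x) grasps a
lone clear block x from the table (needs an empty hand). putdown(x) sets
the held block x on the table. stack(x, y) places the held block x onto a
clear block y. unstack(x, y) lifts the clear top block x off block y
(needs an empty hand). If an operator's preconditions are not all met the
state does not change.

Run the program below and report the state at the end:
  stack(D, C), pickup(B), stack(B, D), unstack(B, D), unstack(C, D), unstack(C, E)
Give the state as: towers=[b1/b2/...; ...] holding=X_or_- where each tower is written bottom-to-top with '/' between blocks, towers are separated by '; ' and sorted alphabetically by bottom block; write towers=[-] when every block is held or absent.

towers=[A/E/C/D] holding=B

step 1 (stack(D, C)): towers=[A/E/C/D; B] holding=-
step 2 (pickup(B)): towers=[A/E/C/D] holding=B
step 3 (stack(B, D)): towers=[A/E/C/D/B] holding=-
step 4 (unstack(B, D)): towers=[A/E/C/D] holding=B
step 5 (unstack(C, D)) [no-op]: towers=[A/E/C/D] holding=B
step 6 (unstack(C, E)) [no-op]: towers=[A/E/C/D] holding=B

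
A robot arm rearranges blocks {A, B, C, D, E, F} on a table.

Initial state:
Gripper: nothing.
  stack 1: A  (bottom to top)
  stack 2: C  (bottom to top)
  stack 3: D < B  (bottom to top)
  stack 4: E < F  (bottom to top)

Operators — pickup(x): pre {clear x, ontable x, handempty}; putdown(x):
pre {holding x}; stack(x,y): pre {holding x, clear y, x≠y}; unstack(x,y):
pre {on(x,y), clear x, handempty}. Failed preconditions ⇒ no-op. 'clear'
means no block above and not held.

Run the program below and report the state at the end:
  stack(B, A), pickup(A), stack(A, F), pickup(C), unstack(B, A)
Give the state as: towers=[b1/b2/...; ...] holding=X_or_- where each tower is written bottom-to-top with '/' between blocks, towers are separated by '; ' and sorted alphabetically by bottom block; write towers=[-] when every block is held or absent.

towers=[D/B; E/F/A] holding=C

step 1 (stack(B, A)) [no-op]: towers=[A; C; D/B; E/F] holding=-
step 2 (pickup(A)): towers=[C; D/B; E/F] holding=A
step 3 (stack(A, F)): towers=[C; D/B; E/F/A] holding=-
step 4 (pickup(C)): towers=[D/B; E/F/A] holding=C
step 5 (unstack(B, A)) [no-op]: towers=[D/B; E/F/A] holding=C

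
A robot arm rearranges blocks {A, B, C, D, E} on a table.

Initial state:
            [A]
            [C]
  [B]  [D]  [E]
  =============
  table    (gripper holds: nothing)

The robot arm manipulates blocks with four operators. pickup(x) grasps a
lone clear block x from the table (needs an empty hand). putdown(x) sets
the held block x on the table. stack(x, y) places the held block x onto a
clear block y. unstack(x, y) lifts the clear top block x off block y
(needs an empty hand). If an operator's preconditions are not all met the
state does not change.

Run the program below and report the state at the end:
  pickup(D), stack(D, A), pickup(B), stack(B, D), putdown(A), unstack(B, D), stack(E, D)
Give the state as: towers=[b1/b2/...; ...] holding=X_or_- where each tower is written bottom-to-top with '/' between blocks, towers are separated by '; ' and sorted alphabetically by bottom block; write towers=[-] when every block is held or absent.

towers=[E/C/A/D] holding=B

step 1 (pickup(D)): towers=[B; E/C/A] holding=D
step 2 (stack(D, A)): towers=[B; E/C/A/D] holding=-
step 3 (pickup(B)): towers=[E/C/A/D] holding=B
step 4 (stack(B, D)): towers=[E/C/A/D/B] holding=-
step 5 (putdown(A)) [no-op]: towers=[E/C/A/D/B] holding=-
step 6 (unstack(B, D)): towers=[E/C/A/D] holding=B
step 7 (stack(E, D)) [no-op]: towers=[E/C/A/D] holding=B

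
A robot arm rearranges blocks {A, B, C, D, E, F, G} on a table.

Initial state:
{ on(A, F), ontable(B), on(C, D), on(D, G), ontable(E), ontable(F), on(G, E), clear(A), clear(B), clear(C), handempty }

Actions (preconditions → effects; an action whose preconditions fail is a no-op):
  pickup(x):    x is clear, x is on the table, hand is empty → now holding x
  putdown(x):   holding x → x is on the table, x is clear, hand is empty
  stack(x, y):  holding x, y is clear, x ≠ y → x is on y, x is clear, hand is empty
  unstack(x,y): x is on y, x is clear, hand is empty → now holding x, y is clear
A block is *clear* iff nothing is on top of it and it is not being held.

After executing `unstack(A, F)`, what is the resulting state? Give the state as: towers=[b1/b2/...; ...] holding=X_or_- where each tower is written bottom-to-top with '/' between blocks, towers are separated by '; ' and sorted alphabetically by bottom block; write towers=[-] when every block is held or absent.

before: towers=[B; E/G/D/C; F/A] holding=-
pre[unstack(A, F)]: on(A,F) yes, clear(A) yes, handempty yes
all met → apply unstack(A, F)
after:  towers=[B; E/G/D/C; F] holding=A

towers=[B; E/G/D/C; F] holding=A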